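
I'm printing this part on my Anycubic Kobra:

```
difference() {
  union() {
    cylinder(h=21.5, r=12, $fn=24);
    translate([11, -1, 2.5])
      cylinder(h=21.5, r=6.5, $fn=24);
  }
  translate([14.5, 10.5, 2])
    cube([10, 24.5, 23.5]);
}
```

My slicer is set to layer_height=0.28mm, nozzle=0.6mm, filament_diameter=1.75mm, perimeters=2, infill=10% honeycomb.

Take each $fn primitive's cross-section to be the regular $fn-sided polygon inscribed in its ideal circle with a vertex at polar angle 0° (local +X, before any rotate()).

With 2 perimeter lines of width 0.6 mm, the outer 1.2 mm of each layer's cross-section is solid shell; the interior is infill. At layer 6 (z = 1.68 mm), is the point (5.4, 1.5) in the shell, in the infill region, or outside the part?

At z = 1.68 mm: the r=12 cylinder contributes a regular 24-gon of circumradius 12; the cylinder at (11, -1) does not reach this height (z outside [2.5, 24]); Combining (union): only the r=12 cylinder is present, so the union is just that shape — 1 connected region; the cube at (14.5, 10.5) is not intersected at this z (z outside [2, 25.5]); Taking the first minus the rest: none of the subtracted shapes is present at this height, so that combined region is unchanged — 1 connected region. Overall, the cross-section is a single solid region. The nearest boundary edge runs (11.59, 3.11)→(10.39, 6.00); distance from the point to it = 6.33 mm. The point is inside the cross-section and 6.33 mm from the nearest boundary — more than the 1.2 mm shell width (2 × 0.6), so it's in the infill interior.

infill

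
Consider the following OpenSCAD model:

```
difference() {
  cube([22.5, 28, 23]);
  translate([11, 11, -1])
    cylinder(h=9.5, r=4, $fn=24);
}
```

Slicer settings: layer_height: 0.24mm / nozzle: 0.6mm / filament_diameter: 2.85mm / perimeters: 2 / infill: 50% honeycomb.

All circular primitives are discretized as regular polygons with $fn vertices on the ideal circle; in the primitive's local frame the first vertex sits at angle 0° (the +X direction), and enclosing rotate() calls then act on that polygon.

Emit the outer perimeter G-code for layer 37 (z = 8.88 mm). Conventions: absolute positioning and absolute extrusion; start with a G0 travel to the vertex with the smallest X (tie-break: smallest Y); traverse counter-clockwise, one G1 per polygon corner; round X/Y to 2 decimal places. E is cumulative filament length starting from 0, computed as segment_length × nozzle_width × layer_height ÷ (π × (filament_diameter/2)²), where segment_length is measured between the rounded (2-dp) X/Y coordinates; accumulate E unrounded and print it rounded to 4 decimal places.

G0 X0.00 Y0.00 Z8.88
G1 X22.50 Y0.00 E0.5079
G1 X22.50 Y28.00 E1.1399
G1 X0.00 Y28.00 E1.6478
G1 X0.00 Y0.00 E2.2798

At z = 8.88 mm: the cube is present — its section is the full 22.5×28 rectangle; the cylinder at (11, 11) is absent (z outside [-1, 8.5]); After the difference (first − rest): none of the subtracted shapes is present at this height, so the 22.5×28 cube is unchanged — 1 connected region. The outline is a single polygon with 4 vertices. Extrusion per mm of travel: 0.6 × 0.24 / (π × 1.425²) = 0.022573. Accumulating E over each segment gives final E = 2.2798.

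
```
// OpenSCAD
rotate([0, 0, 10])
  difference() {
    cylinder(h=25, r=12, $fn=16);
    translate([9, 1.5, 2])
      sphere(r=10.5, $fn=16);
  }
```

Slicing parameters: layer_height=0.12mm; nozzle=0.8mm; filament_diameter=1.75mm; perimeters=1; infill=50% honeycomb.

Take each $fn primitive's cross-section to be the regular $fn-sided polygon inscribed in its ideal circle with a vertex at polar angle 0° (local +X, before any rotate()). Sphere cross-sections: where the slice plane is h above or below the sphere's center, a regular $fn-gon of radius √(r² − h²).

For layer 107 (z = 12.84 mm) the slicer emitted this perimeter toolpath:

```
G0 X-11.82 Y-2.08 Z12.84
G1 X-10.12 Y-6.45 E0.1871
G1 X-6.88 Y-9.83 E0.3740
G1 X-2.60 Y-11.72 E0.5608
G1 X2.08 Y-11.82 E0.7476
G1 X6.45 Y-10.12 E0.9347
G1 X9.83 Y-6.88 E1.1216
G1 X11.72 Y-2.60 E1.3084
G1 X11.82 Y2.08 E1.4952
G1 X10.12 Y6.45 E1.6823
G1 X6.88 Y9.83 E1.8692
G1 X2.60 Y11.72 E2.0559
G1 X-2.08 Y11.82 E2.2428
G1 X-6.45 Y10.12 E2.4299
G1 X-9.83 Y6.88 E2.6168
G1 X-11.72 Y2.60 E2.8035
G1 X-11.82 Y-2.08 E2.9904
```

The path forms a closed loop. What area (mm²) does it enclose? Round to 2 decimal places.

440.96 mm²

Apply the shoelace formula to the sequence of (X, Y) vertices; enclosed area = 440.96 mm².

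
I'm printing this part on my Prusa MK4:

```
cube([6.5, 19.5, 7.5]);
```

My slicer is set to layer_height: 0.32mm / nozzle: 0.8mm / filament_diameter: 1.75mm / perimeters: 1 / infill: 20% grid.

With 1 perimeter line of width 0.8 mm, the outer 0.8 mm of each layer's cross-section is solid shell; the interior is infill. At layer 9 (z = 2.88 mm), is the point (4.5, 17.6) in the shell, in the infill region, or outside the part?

At z = 2.88 mm: the cube (footprint 6.5×19.5) is included at this height. Overall, the cross-section is a single solid region. The nearest boundary edge runs (6.50, 19.50)→(0.00, 19.50); distance from the point to it = 1.90 mm. The point is inside the cross-section and 1.90 mm from the nearest boundary — more than the 0.8 mm shell width (1 × 0.8), so it's in the infill interior.

infill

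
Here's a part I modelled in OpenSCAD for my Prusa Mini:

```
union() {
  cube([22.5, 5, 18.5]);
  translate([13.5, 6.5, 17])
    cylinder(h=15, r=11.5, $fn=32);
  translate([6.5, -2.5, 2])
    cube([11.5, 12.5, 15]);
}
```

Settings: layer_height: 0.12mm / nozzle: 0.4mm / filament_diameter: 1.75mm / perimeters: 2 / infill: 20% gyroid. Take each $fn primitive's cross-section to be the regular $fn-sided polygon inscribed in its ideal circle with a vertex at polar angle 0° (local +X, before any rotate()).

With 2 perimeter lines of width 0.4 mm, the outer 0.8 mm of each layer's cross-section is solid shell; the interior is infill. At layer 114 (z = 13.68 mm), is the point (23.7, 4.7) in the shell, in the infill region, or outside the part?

outside

At z = 13.68 mm: the cube (footprint 22.5×5) is included at this height; the cylinder at (13.5, 6.5) is absent (z outside [17, 32]); the cube at (6.5, -2.5) (footprint 11.5×12.5) is included at this height; Taking the union: the regions partially overlap (shared area 57.50 mm²), so overlapping operands fuse into one piece — 1 connected region. Overall, the cross-section is a single solid region. The nearest boundary edge runs (22.50, 5.00)→(22.50, 0.00); distance from the point to it = 1.20 mm. The point is not inside any of the regions above, so it lies outside the cross-section (1.20 mm from the nearest boundary).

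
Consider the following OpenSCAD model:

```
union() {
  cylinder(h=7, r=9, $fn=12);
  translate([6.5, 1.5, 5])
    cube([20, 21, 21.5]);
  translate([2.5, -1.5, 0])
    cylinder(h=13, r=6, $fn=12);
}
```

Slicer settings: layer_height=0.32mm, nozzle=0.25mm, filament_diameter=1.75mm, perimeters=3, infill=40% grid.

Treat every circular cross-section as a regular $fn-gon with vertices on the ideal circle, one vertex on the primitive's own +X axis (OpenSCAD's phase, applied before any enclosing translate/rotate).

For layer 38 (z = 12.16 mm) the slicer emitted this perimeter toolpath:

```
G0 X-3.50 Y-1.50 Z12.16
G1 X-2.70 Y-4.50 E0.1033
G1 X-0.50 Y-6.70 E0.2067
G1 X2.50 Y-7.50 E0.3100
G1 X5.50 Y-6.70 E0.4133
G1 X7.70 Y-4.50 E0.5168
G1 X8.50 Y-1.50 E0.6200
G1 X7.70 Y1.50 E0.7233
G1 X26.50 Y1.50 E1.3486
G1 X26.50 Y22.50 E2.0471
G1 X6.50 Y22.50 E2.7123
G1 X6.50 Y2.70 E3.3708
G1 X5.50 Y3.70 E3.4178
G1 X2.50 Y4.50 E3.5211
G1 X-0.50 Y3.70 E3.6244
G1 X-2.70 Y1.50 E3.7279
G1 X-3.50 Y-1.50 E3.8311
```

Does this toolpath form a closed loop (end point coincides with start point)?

yes

Start point (G0): (-3.50, -1.50). End point (last G1): the path returns to the start — closed.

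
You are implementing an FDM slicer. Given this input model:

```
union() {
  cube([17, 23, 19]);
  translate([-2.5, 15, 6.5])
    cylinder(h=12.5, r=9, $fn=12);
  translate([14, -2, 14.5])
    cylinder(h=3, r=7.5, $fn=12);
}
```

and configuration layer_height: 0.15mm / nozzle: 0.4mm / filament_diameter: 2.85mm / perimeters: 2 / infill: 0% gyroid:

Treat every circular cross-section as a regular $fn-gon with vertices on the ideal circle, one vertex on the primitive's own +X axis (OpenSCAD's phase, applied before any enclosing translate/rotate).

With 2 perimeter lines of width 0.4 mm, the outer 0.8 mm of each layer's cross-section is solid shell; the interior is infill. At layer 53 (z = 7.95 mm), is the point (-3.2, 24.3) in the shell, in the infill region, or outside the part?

outside

At z = 7.95 mm: the 17×23 cube contributes its full rectangle; the cylinder at (-2.5, 15): section is a regular 12-gon, circumradius r=9; the cylinder at (14, -2) is not intersected at this z (z outside [14.5, 17.5]); Combining (union): the regions partially overlap (shared area 77.97 mm²), so overlapping operands fuse into one piece — 1 connected region. Overall, the cross-section is a single solid region. The nearest boundary edge runs (-7.00, 22.79)→(-2.50, 24.00); distance from the point to it = 0.47 mm. The point is not inside any of the regions above, so it lies outside the cross-section (0.47 mm from the nearest boundary).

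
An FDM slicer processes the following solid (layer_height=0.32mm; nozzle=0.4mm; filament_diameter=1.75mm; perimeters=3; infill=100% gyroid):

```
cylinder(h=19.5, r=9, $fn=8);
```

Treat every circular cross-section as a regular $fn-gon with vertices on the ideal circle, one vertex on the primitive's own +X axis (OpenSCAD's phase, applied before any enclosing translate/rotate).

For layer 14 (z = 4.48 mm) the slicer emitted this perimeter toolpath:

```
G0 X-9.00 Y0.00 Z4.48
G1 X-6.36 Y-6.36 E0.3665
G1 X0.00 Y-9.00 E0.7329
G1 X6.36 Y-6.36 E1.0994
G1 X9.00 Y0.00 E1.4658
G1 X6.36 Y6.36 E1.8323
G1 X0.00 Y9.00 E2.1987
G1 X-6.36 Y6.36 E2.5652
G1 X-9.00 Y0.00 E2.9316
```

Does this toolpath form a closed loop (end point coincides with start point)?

yes

Start point (G0): (-9.00, 0.00). End point (last G1): the path returns to the start — closed.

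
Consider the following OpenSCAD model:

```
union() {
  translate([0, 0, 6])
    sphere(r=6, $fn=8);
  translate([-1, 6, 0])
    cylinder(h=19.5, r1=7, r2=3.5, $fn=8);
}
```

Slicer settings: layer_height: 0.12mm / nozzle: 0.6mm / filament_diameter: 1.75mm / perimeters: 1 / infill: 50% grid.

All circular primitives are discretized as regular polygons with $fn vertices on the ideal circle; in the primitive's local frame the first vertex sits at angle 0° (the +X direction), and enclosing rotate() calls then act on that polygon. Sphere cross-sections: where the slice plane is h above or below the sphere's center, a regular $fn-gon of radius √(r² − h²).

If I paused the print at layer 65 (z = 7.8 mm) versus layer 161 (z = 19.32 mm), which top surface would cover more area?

Layer 65 (z = 7.8): the r=6 sphere slices to a regular 8-gon of circumradius 5.724 (√(r²−h²) with h=1.8 from center) (area = (8/2)·5.724²·sin(360°/8) = 92.66 mm²); the cone at (-1, 6): at t=0.400 of its height the radius interpolates to r₁+(r₂−r₁)t = 5.600, giving a regular 8-gon of that circumradius (area = (8/2)·5.600²·sin(360°/8) = 88.70 mm²); Taking the union: the regions partially overlap — summed areas 181.36 mm² minus the doubly-counted overlap 29.00 mm² gives 152.36 mm² — area = 152.36 mm². So its area = 152.36 mm². Layer 161 (z = 19.32): the sphere is absent (|z−center|=13.320 > r=6); the cone at (-1, 6) contributes a regular 8-gon of circumradius 3.532 (interpolated between r1=7 and r2=3.5 at t=0.991) (area = (8/2)·3.532²·sin(360°/8) = 35.29 mm²); Taking the union: only the cone at (-1, 6) is present, so the union is just that shape — area = 35.29 mm². So its area = 35.29 mm². Layer 65 is larger (152.36 vs 35.29 mm²).

layer 65 (z = 7.8 mm)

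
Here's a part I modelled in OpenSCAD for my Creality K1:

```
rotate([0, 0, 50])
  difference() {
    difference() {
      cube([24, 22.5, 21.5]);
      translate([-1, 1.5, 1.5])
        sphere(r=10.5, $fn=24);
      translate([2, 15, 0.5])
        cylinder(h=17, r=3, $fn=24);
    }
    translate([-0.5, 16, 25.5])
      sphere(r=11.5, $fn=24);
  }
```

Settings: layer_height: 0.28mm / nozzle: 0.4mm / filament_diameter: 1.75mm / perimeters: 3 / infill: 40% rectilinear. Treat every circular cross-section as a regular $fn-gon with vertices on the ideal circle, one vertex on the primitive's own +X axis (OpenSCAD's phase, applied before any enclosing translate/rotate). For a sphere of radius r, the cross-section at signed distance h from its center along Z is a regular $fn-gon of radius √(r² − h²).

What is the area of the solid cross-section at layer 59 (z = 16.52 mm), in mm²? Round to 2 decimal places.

467.96 mm²

At z = 16.52 mm: the 24×22.5 cube contributes its full rectangle (area 540.00 mm²); the sphere at (-1, 1.5) is not intersected at this z (|z−center|=15.020 > r=10.5); the cylinder at (2, 15): section is a regular 24-gon, circumradius r=3 (area = (24/2)·3.000²·sin(360°/24) = 27.95 mm²); Taking the first minus the rest: starting from the 24×22.5 cube (540.00 mm²), the r=3 cylinder at (2, 15) partially overlaps it — only the 24.94 mm² overlap (of its 27.95 mm²) is removed, clipping the outline — area = 515.06 mm²; the sphere at (-0.5, 16): section is a regular 24-gon, circumradius = √(r²−h²) = √(11.5²−8.98²) = 7.184 (area = (24/2)·7.184²·sin(360°/24) = 160.29 mm²); After the difference (first − rest): starting from the result so far (515.06 mm²), the r=11.5 sphere at (-0.5, 16) partially overlaps it — only the 47.10 mm² overlap (of its 160.29 mm²) is removed, clipping the outline — area = 467.96 mm²; (whole slice rotated 50° about Z — lengths, areas and connectivity unchanged). Overall, the cross-section is a single solid region. Net area = 467.96 mm².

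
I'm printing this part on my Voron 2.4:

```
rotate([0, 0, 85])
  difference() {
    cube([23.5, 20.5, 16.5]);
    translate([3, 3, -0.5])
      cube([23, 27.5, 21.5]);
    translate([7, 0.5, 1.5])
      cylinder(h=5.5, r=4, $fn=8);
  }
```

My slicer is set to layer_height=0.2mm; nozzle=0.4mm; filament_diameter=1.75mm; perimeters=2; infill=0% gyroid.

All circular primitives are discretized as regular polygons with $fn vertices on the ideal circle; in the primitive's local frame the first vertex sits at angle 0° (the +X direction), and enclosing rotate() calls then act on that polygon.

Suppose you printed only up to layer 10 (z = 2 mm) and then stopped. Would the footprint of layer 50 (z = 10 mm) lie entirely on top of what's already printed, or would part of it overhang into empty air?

part overhangs

Compare the two slices. At z = 2: the cube is present — its section is the full 23.5×20.5 rectangle (area 481.75 mm²); the cube at (3, 3) is present — its section is the full 23×27.5 rectangle (area 632.50 mm²); the r=4 cylinder at (7, 0.5) gives a regular 8-gon of circumradius 4 (constant along its height) (area = (8/2)·4.000²·sin(360°/8) = 45.25 mm²); After the difference (first − rest): starting from the 23.5×20.5 cube (481.75 mm²), the 23×27.5 cube at (3, 3) partially overlaps it — only the 358.75 mm² overlap (of its 632.50 mm²) is removed, clipping the outline; the r=4 cylinder at (7, 0.5) partially overlaps it — only the 21.31 mm² overlap (of its 45.25 mm²) is removed, clipping the outline — area = 101.69 mm²; (rotated 85° about Z; rotation is an isometry so areas/perimeters/island counts are preserved). At z = 10: the cube (footprint 23.5×20.5) is included at this height (area 481.75 mm²); the 23×27.5 cube at (3, 3) contributes its full rectangle (area 632.50 mm²); the cylinder at (7, 0.5) does not reach this height (z outside [1.5, 7]); After the difference (first − rest): starting from the 23.5×20.5 cube (481.75 mm²), the 23×27.5 cube at (3, 3) partially overlaps it — only the 358.75 mm² overlap (of its 632.50 mm²) is removed, clipping the outline — area = 123.00 mm²; (whole slice rotated 85° about Z — lengths, areas and connectivity unchanged). Checking containment: at z = 10 the cross-section extends beyond the z = 2 cross-section by about 21.31 mm².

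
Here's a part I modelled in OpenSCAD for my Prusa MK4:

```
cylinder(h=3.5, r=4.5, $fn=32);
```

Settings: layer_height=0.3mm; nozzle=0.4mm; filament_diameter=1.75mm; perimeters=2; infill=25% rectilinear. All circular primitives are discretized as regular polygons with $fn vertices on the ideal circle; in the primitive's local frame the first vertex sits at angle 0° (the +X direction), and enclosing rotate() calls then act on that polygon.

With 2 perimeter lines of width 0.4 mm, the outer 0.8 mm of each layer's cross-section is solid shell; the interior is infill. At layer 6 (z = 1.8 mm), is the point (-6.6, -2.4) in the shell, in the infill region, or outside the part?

At z = 1.8 mm: the r=4.5 cylinder contributes a regular 32-gon of circumradius 4.5. Overall, the cross-section is a single solid region. The nearest boundary edge runs (-4.41, -0.88)→(-4.16, -1.72); distance from the point to it = 2.53 mm. The point is not inside any of the regions above, so it lies outside the cross-section (2.53 mm from the nearest boundary).

outside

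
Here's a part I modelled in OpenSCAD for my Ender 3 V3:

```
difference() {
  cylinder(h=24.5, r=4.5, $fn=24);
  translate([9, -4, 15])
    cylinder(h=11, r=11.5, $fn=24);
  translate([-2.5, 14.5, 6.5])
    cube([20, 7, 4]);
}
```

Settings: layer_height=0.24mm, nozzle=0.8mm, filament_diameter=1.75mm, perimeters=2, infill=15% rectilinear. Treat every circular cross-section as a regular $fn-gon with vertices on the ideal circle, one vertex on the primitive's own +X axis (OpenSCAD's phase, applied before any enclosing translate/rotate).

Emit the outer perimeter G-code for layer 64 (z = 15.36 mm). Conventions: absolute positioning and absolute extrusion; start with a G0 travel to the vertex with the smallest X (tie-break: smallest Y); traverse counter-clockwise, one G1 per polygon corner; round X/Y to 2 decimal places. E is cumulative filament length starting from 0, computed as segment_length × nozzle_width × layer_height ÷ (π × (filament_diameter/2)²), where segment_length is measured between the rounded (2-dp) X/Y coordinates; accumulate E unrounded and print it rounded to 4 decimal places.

At z = 15.36 mm: the cylinder: section is a regular 24-gon, circumradius r=4.5; the cylinder at (9, -4): section is a regular 24-gon, circumradius r=11.5; the cube at (-2.5, 14.5) is not intersected at this z (z outside [6.5, 10.5]); Taking the first minus the rest: starting from the r=4.5 cylinder, the r=11.5 cylinder at (9, -4) partially overlaps it — only the 42.94 mm² overlap (of its 410.75 mm²) is removed, clipping the outline — 1 connected region. The outline is a single polygon with 15 vertices. Extrusion per mm of travel: 0.8 × 0.24 / (π × 0.875²) = 0.079824. Accumulating E over each segment gives final E = 1.7347.

G0 X-4.50 Y0.00 Z15.36
G1 X-4.35 Y-1.16 E0.0934
G1 X-3.90 Y-2.25 E0.1875
G1 X-3.18 Y-3.18 E0.2814
G1 X-2.46 Y-3.73 E0.3537
G1 X-2.11 Y-1.02 E0.5718
G1 X-0.96 Y1.75 E0.8112
G1 X0.87 Y4.13 E1.0509
G1 X1.15 Y4.35 E1.0793
G1 X0.00 Y4.50 E1.1719
G1 X-1.16 Y4.35 E1.2653
G1 X-2.25 Y3.90 E1.3594
G1 X-3.18 Y3.18 E1.4533
G1 X-3.90 Y2.25 E1.5472
G1 X-4.35 Y1.16 E1.6413
G1 X-4.50 Y0.00 E1.7347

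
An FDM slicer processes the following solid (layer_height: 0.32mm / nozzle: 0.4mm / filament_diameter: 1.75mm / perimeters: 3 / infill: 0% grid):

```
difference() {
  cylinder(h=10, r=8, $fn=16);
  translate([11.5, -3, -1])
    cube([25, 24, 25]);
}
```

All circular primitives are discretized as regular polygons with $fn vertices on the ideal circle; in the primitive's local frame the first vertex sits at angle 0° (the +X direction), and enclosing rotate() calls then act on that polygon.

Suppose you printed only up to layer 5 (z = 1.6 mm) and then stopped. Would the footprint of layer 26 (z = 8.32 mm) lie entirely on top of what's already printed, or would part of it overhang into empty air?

entirely on top

Compare the two slices. At z = 1.6: the cylinder: section is a regular 16-gon, circumradius r=8 (area = (16/2)·8.000²·sin(360°/16) = 195.93 mm²); the cube at (11.5, -3) is present — its section is the full 25×24 rectangle (area 600.00 mm²); After the difference (first − rest): starting from the r=8 cylinder (195.93 mm²), the 25×24 cube at (11.5, -3) misses the remaining region (no effect) — area = 195.93 mm². At z = 8.32: the r=8 cylinder gives a regular 16-gon of circumradius 8 (constant along its height) (area = (16/2)·8.000²·sin(360°/16) = 195.93 mm²); the cube at (11.5, -3) (footprint 25×24) is included at this height (area 600.00 mm²); Taking the first minus the rest: starting from the r=8 cylinder (195.93 mm²), the 25×24 cube at (11.5, -3) misses the remaining region (no effect) — area = 195.93 mm². Checking containment: the cross-section at z = 8.32 is a subset of the cross-section at z = 1.6.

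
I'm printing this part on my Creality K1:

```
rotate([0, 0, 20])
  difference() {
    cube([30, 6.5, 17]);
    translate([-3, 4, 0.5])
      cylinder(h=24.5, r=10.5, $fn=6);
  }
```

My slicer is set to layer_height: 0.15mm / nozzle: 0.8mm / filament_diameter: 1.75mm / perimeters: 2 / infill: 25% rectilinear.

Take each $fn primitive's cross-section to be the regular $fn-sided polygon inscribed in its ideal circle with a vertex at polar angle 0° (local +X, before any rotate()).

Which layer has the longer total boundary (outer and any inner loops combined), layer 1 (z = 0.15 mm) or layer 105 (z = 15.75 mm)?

layer 1 (z = 0.15 mm)

Layer 1 (z = 0.15): the cube (footprint 30×6.5) is included at this height (perimeter 73.00 mm); the cylinder at (-3, 4) is absent (z outside [0.5, 25]); Taking the first minus the rest: none of the subtracted shapes is present at this height, so the 30×6.5 cube is unchanged — boundary = 73.00 mm; (whole slice rotated 20° about Z — lengths, areas and connectivity unchanged). So its perimeter = 73.00 mm. Layer 105 (z = 15.75): the cube (footprint 30×6.5) is included at this height (perimeter 73.00 mm); the cylinder at (-3, 4): section is a regular 6-gon, circumradius r=10.5 (perimeter = 2·6·10.500·sin(180°/6) = 63.00 mm); Taking the first minus the rest: starting from the 30×6.5 cube, the r=10.5 cylinder at (-3, 4) partially overlaps it — only the 42.33 mm² overlap (of its 286.44 mm²) is removed, clipping the outline — boundary = 62.76 mm; (rotated 20° about Z; rotation is an isometry so areas/perimeters/island counts are preserved). So its perimeter = 62.76 mm. Layer 1 is larger (73.00 vs 62.76 mm).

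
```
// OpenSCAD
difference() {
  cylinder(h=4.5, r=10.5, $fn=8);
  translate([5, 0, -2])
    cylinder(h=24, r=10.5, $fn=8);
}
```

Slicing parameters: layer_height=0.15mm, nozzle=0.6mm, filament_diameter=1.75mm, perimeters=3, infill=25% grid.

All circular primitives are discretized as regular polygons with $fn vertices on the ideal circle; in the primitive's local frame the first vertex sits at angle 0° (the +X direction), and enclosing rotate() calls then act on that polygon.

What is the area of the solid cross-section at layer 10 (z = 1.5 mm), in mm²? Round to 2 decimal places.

99.82 mm²

At z = 1.5 mm: the cylinder: section is a regular 8-gon, circumradius r=10.5 (area = (8/2)·10.500²·sin(360°/8) = 311.83 mm²); the r=10.5 cylinder at (5, 0) contributes a regular 8-gon of circumradius 10.5 (area = (8/2)·10.500²·sin(360°/8) = 311.83 mm²); Taking the first minus the rest: starting from the r=10.5 cylinder (311.83 mm²), the r=10.5 cylinder at (5, 0) partially overlaps it — only the 212.01 mm² overlap (of its 311.83 mm²) is removed, clipping the outline — area = 99.82 mm². Overall, the cross-section is a single solid region. Net area = 99.82 mm².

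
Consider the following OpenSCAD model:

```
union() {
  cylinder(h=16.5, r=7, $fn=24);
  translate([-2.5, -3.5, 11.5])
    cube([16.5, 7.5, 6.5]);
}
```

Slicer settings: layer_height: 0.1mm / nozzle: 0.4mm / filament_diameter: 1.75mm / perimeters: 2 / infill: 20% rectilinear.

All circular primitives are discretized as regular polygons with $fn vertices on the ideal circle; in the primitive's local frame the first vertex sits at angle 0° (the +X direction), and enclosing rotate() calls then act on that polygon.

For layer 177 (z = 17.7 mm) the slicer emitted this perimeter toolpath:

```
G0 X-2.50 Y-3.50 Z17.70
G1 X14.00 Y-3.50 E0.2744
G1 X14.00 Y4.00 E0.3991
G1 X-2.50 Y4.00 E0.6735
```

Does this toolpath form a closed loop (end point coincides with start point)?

no

Start point (G0): (-2.50, -3.50). End point (last G1): the path does not return to the start — open.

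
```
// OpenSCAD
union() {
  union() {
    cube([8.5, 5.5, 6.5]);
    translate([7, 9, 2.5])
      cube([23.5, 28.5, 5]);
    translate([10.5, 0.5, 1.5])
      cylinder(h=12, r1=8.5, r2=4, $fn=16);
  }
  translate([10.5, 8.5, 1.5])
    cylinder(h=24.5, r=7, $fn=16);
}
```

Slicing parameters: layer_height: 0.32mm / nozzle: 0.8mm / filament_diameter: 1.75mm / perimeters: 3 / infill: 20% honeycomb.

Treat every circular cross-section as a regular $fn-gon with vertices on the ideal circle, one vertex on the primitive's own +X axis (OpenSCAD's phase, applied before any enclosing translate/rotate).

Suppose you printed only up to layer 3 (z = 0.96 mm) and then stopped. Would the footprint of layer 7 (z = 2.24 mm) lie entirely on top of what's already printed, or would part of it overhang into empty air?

part overhangs

Compare the two slices. At z = 0.96: the 8.5×5.5 cube contributes its full rectangle (area 46.75 mm²); the cube at (7, 9) is absent (z outside [2.5, 7.5]); the cone at (10.5, 0.5) is not intersected at this z (z outside [1.5, 13.5]); Taking the union: only the 8.5×5.5 cube is present, so the union is just that shape — area = 46.75 mm²; the cylinder at (10.5, 8.5) does not reach this height (z outside [1.5, 26]); Combining (union): only the result so far is present, so the union is just that shape — area = 46.75 mm². At z = 2.24: the cube (footprint 8.5×5.5) is included at this height (area 46.75 mm²); the cube at (7, 9) does not reach this height (z outside [2.5, 7.5]); the cone at (10.5, 0.5): at t=0.062 of its height the radius interpolates to r₁+(r₂−r₁)t = 8.223, giving a regular 16-gon of that circumradius (area = (16/2)·8.223²·sin(360°/16) = 206.98 mm²); Merging all regions: the regions partially overlap — summed areas 253.73 mm² minus the doubly-counted overlap 30.91 mm² gives 222.83 mm² — area = 222.83 mm²; the r=7 cylinder at (10.5, 8.5) gives a regular 16-gon of circumradius 7 (constant along its height) (area = (16/2)·7.000²·sin(360°/16) = 150.01 mm²); Combining (union): the regions partially overlap — summed areas 372.84 mm² minus the doubly-counted overlap 62.69 mm² gives 310.15 mm² — area = 310.15 mm². Checking containment: at z = 2.24 the cross-section extends beyond the z = 0.96 cross-section by about 263.40 mm².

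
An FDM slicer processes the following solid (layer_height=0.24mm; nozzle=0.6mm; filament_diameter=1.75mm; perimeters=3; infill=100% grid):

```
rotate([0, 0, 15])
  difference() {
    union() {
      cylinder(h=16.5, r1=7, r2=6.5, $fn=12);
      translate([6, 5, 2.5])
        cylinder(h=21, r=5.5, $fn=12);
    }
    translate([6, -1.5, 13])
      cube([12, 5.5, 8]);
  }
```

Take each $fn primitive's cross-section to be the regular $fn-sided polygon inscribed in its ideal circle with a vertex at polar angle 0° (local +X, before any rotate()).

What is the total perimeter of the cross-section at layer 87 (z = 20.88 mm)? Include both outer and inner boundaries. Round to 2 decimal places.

36.39 mm

At z = 20.88 mm: the cone is not intersected at this z (z outside [0, 16.5]); the r=5.5 cylinder at (6, 5) contributes a regular 12-gon of circumradius 5.5 (perimeter = 2·12·5.500·sin(180°/12) = 34.16 mm); Taking the union: only the r=5.5 cylinder at (6, 5) is present, so the union is just that shape — boundary = 34.16 mm; the cube at (6, -1.5) (footprint 12×5.5) is included at this height (perimeter 35.00 mm); Taking the first minus the rest: starting from the result so far, the 12×5.5 cube at (6, -1.5) partially overlaps it — only the 17.32 mm² overlap (of its 66.00 mm²) is removed, clipping the outline — boundary = 36.39 mm; (rotated 15° about Z; rotation is an isometry so areas/perimeters/island counts are preserved). Overall, the cross-section is a single solid region. Total boundary length (outer) = 36.39 mm.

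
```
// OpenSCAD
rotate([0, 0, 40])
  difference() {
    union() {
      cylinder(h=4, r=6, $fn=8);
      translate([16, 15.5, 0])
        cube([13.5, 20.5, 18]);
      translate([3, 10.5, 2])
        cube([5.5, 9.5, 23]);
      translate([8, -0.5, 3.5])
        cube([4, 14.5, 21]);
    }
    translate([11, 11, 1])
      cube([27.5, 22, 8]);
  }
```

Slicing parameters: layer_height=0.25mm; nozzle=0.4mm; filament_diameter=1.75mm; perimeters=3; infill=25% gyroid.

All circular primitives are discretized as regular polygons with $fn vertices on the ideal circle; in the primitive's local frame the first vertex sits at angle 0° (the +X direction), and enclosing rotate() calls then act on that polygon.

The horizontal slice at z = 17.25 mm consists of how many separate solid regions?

At z = 17.25 mm: the cylinder is absent (z outside [0, 4]); the cube at (16, 15.5) (footprint 13.5×20.5) is included at this height; the 5.5×9.5 cube at (3, 10.5) contributes its full rectangle; the cube at (8, -0.5) is present — its section is the full 4×14.5 rectangle; Merging all regions: the regions partially overlap (shared area 1.75 mm²), so overlapping operands fuse into one piece — 2 connected regions; the cube at (11, 11) is not intersected at this z (z outside [1, 9]); Subtracting the remaining from the first: none of the subtracted shapes is present at this height, so that combined region is unchanged — 2 connected regions; (rotated 40° about Z; rotation is an isometry so areas/perimeters/island counts are preserved). The result has 2 disconnected regions.

2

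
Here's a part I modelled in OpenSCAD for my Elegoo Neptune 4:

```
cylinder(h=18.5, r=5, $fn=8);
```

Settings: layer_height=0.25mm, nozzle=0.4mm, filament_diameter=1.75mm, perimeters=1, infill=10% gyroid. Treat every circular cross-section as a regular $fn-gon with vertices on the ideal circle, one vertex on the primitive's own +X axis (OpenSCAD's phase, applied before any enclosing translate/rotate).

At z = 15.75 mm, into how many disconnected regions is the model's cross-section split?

At z = 15.75 mm: the r=5 cylinder contributes a regular 8-gon of circumradius 5. The result has 1 disconnected region.

1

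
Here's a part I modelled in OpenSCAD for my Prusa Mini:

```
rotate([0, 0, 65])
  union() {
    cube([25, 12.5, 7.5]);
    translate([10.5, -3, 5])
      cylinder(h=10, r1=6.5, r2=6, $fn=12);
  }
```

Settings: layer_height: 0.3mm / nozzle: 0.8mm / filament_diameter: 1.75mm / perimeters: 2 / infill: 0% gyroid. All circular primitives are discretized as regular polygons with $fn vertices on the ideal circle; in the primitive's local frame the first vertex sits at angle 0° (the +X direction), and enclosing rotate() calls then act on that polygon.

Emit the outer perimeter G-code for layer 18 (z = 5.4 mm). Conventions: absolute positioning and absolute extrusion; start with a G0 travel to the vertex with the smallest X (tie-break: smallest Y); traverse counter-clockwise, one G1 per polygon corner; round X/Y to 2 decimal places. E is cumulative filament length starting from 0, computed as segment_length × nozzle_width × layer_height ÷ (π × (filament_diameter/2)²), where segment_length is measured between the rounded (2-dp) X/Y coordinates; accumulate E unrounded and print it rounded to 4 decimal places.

G0 X-11.33 Y5.28 Z5.40
G1 X0.00 Y0.00 E1.2472
G1 X2.04 Y4.37 E1.7285
G1 X4.42 Y2.38 E2.0380
G1 X7.72 Y1.79 E2.3725
G1 X10.87 Y2.94 E2.7071
G1 X13.03 Y5.51 E3.0421
G1 X13.61 Y8.81 E3.3764
G1 X12.46 Y11.97 E3.7119
G1 X9.89 Y14.12 E4.0463
G1 X6.84 Y14.66 E4.3553
G1 X10.57 Y22.66 E5.2361
G1 X-0.76 Y27.94 E6.4833
G1 X-11.33 Y5.28 E8.9782

At z = 5.4 mm: the 25×12.5 cube contributes its full rectangle; the cone at (10.5, -3) contributes a regular 12-gon of circumradius 6.480 (interpolated between r1=6.5 and r2=6 at t=0.040); Merging all regions: the regions partially overlap (shared area 26.52 mm²), so overlapping operands fuse into one piece — 1 connected region; (whole slice rotated 65° about Z — lengths, areas and connectivity unchanged). The outline is a single polygon with 13 vertices. Extrusion per mm of travel: 0.8 × 0.3 / (π × 0.875²) = 0.099780. Accumulating E over each segment gives final E = 8.9782.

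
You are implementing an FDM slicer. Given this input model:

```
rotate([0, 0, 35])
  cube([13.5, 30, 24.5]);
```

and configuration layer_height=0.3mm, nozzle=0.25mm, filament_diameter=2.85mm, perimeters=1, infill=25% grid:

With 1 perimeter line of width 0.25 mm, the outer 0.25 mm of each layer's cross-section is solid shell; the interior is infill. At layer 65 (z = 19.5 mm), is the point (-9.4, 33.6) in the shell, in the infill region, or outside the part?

outside

At z = 19.5 mm: the cube is present — its section is the full 13.5×30 rectangle; (whole slice rotated 35° about Z — lengths, areas and connectivity unchanged). Overall, the cross-section is a single solid region. Undo the 35° rotation: the query point maps to (11.572, 32.915) in the un-rotated model frame. The nearest boundary edge runs (13.50, 30.00)→(0.00, 30.00); distance from the point to it = 2.92 mm. The point is not inside any of the regions above, so it lies outside the cross-section (2.92 mm from the nearest boundary).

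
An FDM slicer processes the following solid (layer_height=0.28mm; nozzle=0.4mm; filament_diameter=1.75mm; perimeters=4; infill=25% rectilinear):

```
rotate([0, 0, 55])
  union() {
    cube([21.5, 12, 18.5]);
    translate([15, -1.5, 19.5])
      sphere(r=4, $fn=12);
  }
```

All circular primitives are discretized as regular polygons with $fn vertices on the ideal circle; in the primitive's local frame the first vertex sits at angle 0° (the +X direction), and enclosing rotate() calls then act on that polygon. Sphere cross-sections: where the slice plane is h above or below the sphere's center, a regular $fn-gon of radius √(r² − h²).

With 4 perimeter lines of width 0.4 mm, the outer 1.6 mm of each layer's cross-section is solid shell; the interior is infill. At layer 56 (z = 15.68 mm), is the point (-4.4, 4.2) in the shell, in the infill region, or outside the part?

At z = 15.68 mm: the 21.5×12 cube contributes its full rectangle; the r=4 sphere at (15, -1.5) contributes a regular 12-gon of circumradius √(4²−3.82²) = 1.186; Merging all regions: the 2 present regions are separate (no shared area or edge), so areas and boundary lengths simply add and each stays a separate island — 2 connected regions; (whole slice rotated 55° about Z — lengths, areas and connectivity unchanged). Overall, the cross-section has 2 separate islands. Undo the 55° rotation: the query point maps to (0.917, 6.013) in the un-rotated model frame. The nearest boundary edge runs (0.00, 0.00)→(0.00, 12.00); distance from the point to it = 0.92 mm. (Shell/infill is judged within the island containing the point — the largest one.) The point is inside the cross-section, 0.92 mm from the nearest boundary — within the 1.6 mm shell band (4 × 0.4).

shell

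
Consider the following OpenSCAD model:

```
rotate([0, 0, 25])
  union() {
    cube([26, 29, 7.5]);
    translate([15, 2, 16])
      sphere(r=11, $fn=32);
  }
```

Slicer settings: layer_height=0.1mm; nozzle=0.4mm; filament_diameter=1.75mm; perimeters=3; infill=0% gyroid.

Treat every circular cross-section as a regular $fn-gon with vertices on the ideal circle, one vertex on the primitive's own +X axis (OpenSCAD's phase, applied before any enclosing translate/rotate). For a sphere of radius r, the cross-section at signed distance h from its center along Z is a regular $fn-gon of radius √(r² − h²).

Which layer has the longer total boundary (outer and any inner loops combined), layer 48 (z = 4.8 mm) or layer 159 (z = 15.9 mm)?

layer 48 (z = 4.8 mm)

Layer 48 (z = 4.8): the cube is present — its section is the full 26×29 rectangle (perimeter 110.00 mm); the sphere at (15, 2) does not reach this height (|z−center|=11.200 > r=11); Merging all regions: only the 26×29 cube is present, so the union is just that shape — boundary = 110.00 mm; (whole slice rotated 25° about Z — lengths, areas and connectivity unchanged). So its perimeter = 110.00 mm. Layer 159 (z = 15.9): the cube is absent (z outside [0, 7.5]); the sphere at (15, 2): section is a regular 32-gon, circumradius = √(r²−h²) = √(11²−0.1²) = 11.000 (perimeter = 2·32·11.000·sin(180°/32) = 69.00 mm); Merging all regions: only the r=11 sphere at (15, 2) is present, so the union is just that shape — boundary = 69.00 mm; (rotated 25° about Z; rotation is an isometry so areas/perimeters/island counts are preserved). So its perimeter = 69.00 mm. Layer 48 is larger (110.00 vs 69.00 mm).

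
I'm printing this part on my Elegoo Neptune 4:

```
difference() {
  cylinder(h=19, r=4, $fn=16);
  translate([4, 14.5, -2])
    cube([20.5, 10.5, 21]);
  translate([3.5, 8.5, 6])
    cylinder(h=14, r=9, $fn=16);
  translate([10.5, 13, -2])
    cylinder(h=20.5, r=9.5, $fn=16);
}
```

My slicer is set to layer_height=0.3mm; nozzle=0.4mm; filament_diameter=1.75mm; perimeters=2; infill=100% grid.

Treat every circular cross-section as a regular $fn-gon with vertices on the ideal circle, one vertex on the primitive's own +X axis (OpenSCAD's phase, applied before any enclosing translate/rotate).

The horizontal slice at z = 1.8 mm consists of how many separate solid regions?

1

At z = 1.8 mm: the cylinder: section is a regular 16-gon, circumradius r=4; the cube at (4, 14.5) (footprint 20.5×10.5) is included at this height; the cylinder at (3.5, 8.5) does not reach this height (z outside [6, 20]); the cylinder at (10.5, 13): section is a regular 16-gon, circumradius r=9.5; Subtracting the remaining from the first: starting from the r=4 cylinder, the 20.5×10.5 cube at (4, 14.5) misses the remaining region (no effect); the r=9.5 cylinder at (10.5, 13) misses the remaining region (no effect) — 1 connected region. The result has 1 disconnected region.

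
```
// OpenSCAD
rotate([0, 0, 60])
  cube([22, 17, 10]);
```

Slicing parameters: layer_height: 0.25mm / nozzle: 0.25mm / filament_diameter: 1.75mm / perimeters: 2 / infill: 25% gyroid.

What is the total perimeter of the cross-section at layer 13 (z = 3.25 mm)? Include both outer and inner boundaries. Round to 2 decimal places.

At z = 3.25 mm: the 22×17 cube contributes its full rectangle (perimeter 78.00 mm); (rotated 60° about Z; rotation is an isometry so areas/perimeters/island counts are preserved). Overall, the cross-section is a single solid region. Total boundary length (outer) = 78.00 mm.

78.00 mm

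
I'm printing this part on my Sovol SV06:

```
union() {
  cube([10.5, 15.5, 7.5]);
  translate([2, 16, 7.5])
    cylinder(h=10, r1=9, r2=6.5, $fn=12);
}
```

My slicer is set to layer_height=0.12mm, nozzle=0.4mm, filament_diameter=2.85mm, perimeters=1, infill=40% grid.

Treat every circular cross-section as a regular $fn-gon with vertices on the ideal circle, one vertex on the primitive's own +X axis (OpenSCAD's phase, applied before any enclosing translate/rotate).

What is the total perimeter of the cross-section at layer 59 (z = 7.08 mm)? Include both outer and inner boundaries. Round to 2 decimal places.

At z = 7.08 mm: the cube (footprint 10.5×15.5) is included at this height (perimeter 52.00 mm); the cone at (2, 16) is not intersected at this z (z outside [7.5, 17.5]); Taking the union: only the 10.5×15.5 cube is present, so the union is just that shape — boundary = 52.00 mm. Overall, the cross-section is a single solid region. Total boundary length (outer) = 52.00 mm.

52.00 mm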